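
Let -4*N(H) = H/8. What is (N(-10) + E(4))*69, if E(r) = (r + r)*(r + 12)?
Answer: 141657/16 ≈ 8853.6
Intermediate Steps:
N(H) = -H/32 (N(H) = -H/(4*8) = -H/32)
E(r) = 2*r*(12 + r) (E(r) = (2*r)*(12 + r) = 2*r*(12 + r))
(N(-10) + E(4))*69 = (-1/32*(-10) + 2*4*(12 + 4))*69 = (5/16 + 2*4*16)*69 = (5/16 + 128)*69 = (2053/16)*69 = 141657/16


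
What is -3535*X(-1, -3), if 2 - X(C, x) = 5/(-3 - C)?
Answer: -31815/2 ≈ -15908.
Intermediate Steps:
X(C, x) = 2 - 5/(-3 - C)
-3535*X(-1, -3) = -3535*(11 + 2*(-1))/(3 - 1) = -3535*(11 - 2)/2 = -3535*9/2 = -31815/2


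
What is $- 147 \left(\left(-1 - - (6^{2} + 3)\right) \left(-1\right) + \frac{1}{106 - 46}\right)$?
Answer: $\frac{111671}{20} \approx 5583.5$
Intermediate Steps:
$- 147 \left(\left(-1 - - (6^{2} + 3)\right) \left(-1\right) + \frac{1}{106 - 46}\right) = - 147 \left(\left(-1 - - (36 + 3)\right) \left(-1\right) + \frac{1}{60}\right) = - 147 \left(\left(-1 - \left(-1\right) 39\right) \left(-1\right) + \frac{1}{60}\right) = - 147 \left(\left(-1 - -39\right) \left(-1\right) + \frac{1}{60}\right) = - 147 \left(\left(-1 + 39\right) \left(-1\right) + \frac{1}{60}\right) = - 147 \left(38 \left(-1\right) + \frac{1}{60}\right) = - 147 \left(-38 + \frac{1}{60}\right) = \left(-147\right) \left(- \frac{2279}{60}\right) = \frac{111671}{20}$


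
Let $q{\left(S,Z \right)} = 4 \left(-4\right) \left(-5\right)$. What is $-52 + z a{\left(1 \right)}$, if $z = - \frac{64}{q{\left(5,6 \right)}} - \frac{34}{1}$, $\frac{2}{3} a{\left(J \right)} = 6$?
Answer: $- \frac{1826}{5} \approx -365.2$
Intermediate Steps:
$q{\left(S,Z \right)} = 80$ ($q{\left(S,Z \right)} = \left(-16\right) \left(-5\right) = 80$)
$a{\left(J \right)} = 9$ ($a{\left(J \right)} = \frac{3}{2} \cdot 6 = 9$)
$z = - \frac{174}{5}$ ($z = - \frac{64}{80} - \frac{34}{1} = \left(-64\right) \frac{1}{80} - 34 = - \frac{4}{5} - 34 = - \frac{174}{5} \approx -34.8$)
$-52 + z a{\left(1 \right)} = -52 - \frac{1566}{5} = - \frac{1826}{5}$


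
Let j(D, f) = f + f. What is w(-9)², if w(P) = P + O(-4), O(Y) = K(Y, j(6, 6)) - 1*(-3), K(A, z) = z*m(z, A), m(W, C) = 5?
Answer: 2916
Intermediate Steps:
j(D, f) = 2*f
K(A, z) = 5*z (K(A, z) = z*5 = 5*z)
O(Y) = 63 (O(Y) = 5*(2*6) - 1*(-3) = 5*12 + 3 = 60 + 3 = 63)
w(P) = 63 + P (w(P) = P + 63 = 63 + P)
w(-9)² = (63 - 9)² = 54² = 2916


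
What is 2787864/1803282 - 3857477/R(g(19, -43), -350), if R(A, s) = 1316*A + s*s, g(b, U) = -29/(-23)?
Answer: -25338255074521/858261248208 ≈ -29.523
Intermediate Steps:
g(b, U) = 29/23 (g(b, U) = -29*(-1/23) = 29/23)
R(A, s) = s**2 + 1316*A (R(A, s) = 1316*A + s**2 = s**2 + 1316*A)
2787864/1803282 - 3857477/R(g(19, -43), -350) = 2787864/1803282 - 3857477/((-350)**2 + 1316*(29/23)) = 2787864*(1/1803282) - 3857477/(122500 + 38164/23) = 464644/300547 - 3857477/2855664/23 = 464644/300547 - 3857477*23/2855664 = 464644/300547 - 88721971/2855664 = -25338255074521/858261248208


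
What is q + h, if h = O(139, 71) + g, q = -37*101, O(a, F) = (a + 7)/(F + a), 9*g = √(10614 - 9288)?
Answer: -392312/105 + √1326/9 ≈ -3732.3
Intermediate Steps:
g = √1326/9 (g = √(10614 - 9288)/9 = √1326/9 ≈ 4.0460)
O(a, F) = (7 + a)/(F + a)
q = -3737
h = 73/105 + √1326/9 (h = (7 + 139)/(71 + 139) + √1326/9 = 146/210 + √1326/9 = (1/210)*146 + √1326/9 = 73/105 + √1326/9 ≈ 4.7413)
q + h = -3737 + (73/105 + √1326/9) = -392312/105 + √1326/9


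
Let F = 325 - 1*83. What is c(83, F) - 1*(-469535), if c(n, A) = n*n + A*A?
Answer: 534988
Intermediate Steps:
F = 242 (F = 325 - 83 = 242)
c(n, A) = A**2 + n**2 (c(n, A) = n**2 + A**2 = A**2 + n**2)
c(83, F) - 1*(-469535) = (242**2 + 83**2) - 1*(-469535) = (58564 + 6889) + 469535 = 65453 + 469535 = 534988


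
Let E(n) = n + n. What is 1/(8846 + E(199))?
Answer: 1/9244 ≈ 0.00010818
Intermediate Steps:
E(n) = 2*n
1/(8846 + E(199)) = 1/(8846 + 2*199) = 1/(8846 + 398) = 1/9244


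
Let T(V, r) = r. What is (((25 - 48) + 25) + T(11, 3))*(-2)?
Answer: -10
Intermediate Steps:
(((25 - 48) + 25) + T(11, 3))*(-2) = (((25 - 48) + 25) + 3)*(-2) = ((-23 + 25) + 3)*(-2) = (2 + 3)*(-2) = 5*(-2) = -10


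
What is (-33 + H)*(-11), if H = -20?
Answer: 583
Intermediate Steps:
(-33 + H)*(-11) = (-33 - 20)*(-11) = -53*(-11) = 583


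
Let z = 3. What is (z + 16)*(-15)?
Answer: -285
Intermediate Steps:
(z + 16)*(-15) = (3 + 16)*(-15) = 19*(-15) = -285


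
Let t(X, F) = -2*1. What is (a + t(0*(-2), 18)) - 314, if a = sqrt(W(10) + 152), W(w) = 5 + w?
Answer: -316 + sqrt(167) ≈ -303.08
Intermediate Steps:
a = sqrt(167) (a = sqrt((5 + 10) + 152) = sqrt(15 + 152) = sqrt(167) ≈ 12.923)
t(X, F) = -2
(a + t(0*(-2), 18)) - 314 = (sqrt(167) - 2) - 314 = (-2 + sqrt(167)) - 314 = -316 + sqrt(167)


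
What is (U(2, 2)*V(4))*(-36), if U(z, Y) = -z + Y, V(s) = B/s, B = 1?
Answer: 0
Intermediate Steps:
V(s) = 1/s
U(z, Y) = Y - z
(U(2, 2)*V(4))*(-36) = ((2 - 1*2)/4)*(-36) = ((2 - 2)*(1/4))*(-36) = (0*(1/4))*(-36) = 0*(-36) = 0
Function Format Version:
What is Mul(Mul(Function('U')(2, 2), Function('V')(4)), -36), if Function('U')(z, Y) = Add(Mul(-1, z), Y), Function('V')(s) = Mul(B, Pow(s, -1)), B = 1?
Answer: 0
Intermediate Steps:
Function('V')(s) = Pow(s, -1) (Function('V')(s) = Mul(1, Pow(s, -1)) = Pow(s, -1))
Function('U')(z, Y) = Add(Y, Mul(-1, z))
Mul(Mul(Function('U')(2, 2), Function('V')(4)), -36) = Mul(Mul(Add(2, Mul(-1, 2)), Pow(4, -1)), -36) = Mul(Mul(Add(2, -2), Rational(1, 4)), -36) = Mul(Mul(0, Rational(1, 4)), -36) = Mul(0, -36) = 0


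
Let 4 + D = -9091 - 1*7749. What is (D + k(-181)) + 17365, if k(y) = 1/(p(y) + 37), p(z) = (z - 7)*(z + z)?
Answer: 35476454/68093 ≈ 521.00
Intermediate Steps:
p(z) = 2*z*(-7 + z) (p(z) = (-7 + z)*(2*z) = 2*z*(-7 + z))
D = -16844 (D = -4 + (-9091 - 1*7749) = -4 + (-9091 - 7749) = -4 - 16840 = -16844)
k(y) = 1/(37 + 2*y*(-7 + y)) (k(y) = 1/(2*y*(-7 + y) + 37) = 1/(37 + 2*y*(-7 + y)))
(D + k(-181)) + 17365 = (-16844 + 1/(37 + 2*(-181)*(-7 - 181))) + 17365 = (-16844 + 1/(37 + 2*(-181)*(-188))) + 17365 = (-16844 + 1/(37 + 68056)) + 17365 = (-16844 + 1/68093) + 17365 = -1146958491/68093 + 17365 = 35476454/68093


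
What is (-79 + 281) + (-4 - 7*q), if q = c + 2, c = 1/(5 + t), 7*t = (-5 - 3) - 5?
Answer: 3999/22 ≈ 181.77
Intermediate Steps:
t = -13/7 (t = ((-5 - 3) - 5)/7 = (-8 - 5)/7 = (1/7)*(-13) = -13/7 ≈ -1.8571)
c = 7/22 (c = 1/(5 - 13/7) = 1/(22/7) = 7/22 ≈ 0.31818)
q = 51/22 (q = 7/22 + 2 = 51/22 ≈ 2.3182)
(-79 + 281) + (-4 - 7*q) = (-79 + 281) + (-4 - 7*51/22) = 202 + (-4 - 357/22) = 202 - 445/22 = 3999/22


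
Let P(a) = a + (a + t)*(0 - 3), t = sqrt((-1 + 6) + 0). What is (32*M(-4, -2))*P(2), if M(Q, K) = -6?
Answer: 768 + 576*sqrt(5) ≈ 2056.0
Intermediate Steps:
t = sqrt(5) (t = sqrt(5 + 0) = sqrt(5) ≈ 2.2361)
P(a) = -3*sqrt(5) - 2*a (P(a) = a + (a + sqrt(5))*(0 - 3) = a + (a + sqrt(5))*(-3) = a + (-3*a - 3*sqrt(5)) = -3*sqrt(5) - 2*a)
(32*M(-4, -2))*P(2) = (32*(-6))*(-3*sqrt(5) - 2*2) = -192*(-3*sqrt(5) - 4) = -192*(-4 - 3*sqrt(5)) = 768 + 576*sqrt(5)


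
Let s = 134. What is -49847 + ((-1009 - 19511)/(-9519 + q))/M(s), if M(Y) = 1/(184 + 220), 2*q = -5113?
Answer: -1187274737/24151 ≈ -49161.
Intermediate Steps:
q = -5113/2 (q = (½)*(-5113) = -5113/2 ≈ -2556.5)
M(Y) = 1/404
-49847 + ((-1009 - 19511)/(-9519 + q))/M(s) = -49847 + ((-1009 - 19511)/(-9519 - 5113/2))/(1/404) = -49847 - 20520/(-24151/2)*404 = -49847 - 20520*(-2/24151)*404 = -49847 + (41040/24151)*404 = -49847 + 16580160/24151 = -1187274737/24151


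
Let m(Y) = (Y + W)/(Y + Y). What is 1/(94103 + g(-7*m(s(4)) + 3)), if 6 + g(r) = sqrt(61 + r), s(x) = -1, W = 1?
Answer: 1/94105 ≈ 1.0626e-5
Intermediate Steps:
m(Y) = (1 + Y)/(2*Y) (m(Y) = (Y + 1)/(Y + Y) = (1 + Y)/((2*Y)) = (1 + Y)*(1/(2*Y)) = (1 + Y)/(2*Y))
g(r) = -6 + sqrt(61 + r)
1/(94103 + g(-7*m(s(4)) + 3)) = 1/(94103 + (-6 + sqrt(61 + (-7*(1 - 1)/(2*(-1)) + 3)))) = 1/(94103 + (-6 + sqrt(61 + (-7*(-1)*0/2 + 3)))) = 1/(94103 + (-6 + sqrt(61 + (-7*0 + 3)))) = 1/(94103 + (-6 + sqrt(61 + (0 + 3)))) = 1/(94103 + (-6 + sqrt(61 + 3))) = 1/(94103 + (-6 + sqrt(64))) = 1/(94103 + (-6 + 8)) = 1/(94103 + 2) = 1/94105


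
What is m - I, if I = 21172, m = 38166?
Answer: 16994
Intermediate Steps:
m - I = 38166 - 1*21172 = 38166 - 21172 = 16994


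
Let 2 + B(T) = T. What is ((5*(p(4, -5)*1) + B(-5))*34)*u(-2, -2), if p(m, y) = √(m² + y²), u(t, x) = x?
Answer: 476 - 340*√41 ≈ -1701.1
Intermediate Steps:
B(T) = -2 + T
((5*(p(4, -5)*1) + B(-5))*34)*u(-2, -2) = ((5*(√(4² + (-5)²)*1) + (-2 - 5))*34)*(-2) = ((5*(√(16 + 25)*1) - 7)*34)*(-2) = ((5*(√41*1) - 7)*34)*(-2) = ((5*√41 - 7)*34)*(-2) = ((-7 + 5*√41)*34)*(-2) = (-238 + 170*√41)*(-2) = 476 - 340*√41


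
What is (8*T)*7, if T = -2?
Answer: -112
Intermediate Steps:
(8*T)*7 = (8*(-2))*7 = -16*7 = -112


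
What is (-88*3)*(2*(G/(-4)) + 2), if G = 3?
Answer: -132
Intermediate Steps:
(-88*3)*(2*(G/(-4)) + 2) = (-88*3)*(2*(3/(-4)) + 2) = (-44*6)*(2*(3*(-¼)) + 2) = -264*(2*(-¾) + 2) = -264*(-3/2 + 2) = -264*½ = -132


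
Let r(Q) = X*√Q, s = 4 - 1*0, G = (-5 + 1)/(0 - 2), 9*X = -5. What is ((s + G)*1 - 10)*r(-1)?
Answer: 20*I/9 ≈ 2.2222*I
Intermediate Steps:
X = -5/9 (X = (⅑)*(-5) = -5/9 ≈ -0.55556)
G = 2 (G = -4/(-2) = -4*(-½) = 2)
s = 4 (s = 4 + 0 = 4)
r(Q) = -5*√Q/9
((s + G)*1 - 10)*r(-1) = ((4 + 2)*1 - 10)*(-5*I/9) = (6*1 - 10)*(-5*I/9) = (6 - 10)*(-5*I/9) = -(-20)*I/9 = 20*I/9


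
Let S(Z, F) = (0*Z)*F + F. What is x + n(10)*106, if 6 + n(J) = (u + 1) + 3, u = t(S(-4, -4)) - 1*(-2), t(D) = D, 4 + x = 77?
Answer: -351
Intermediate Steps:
x = 73 (x = -4 + 77 = 73)
S(Z, F) = F (S(Z, F) = 0*F + F = 0 + F = F)
u = -2 (u = -4 - 1*(-2) = -4 + 2 = -2)
n(J) = -4 (n(J) = -6 + ((-2 + 1) + 3) = -6 + (-1 + 3) = -6 + 2 = -4)
x + n(10)*106 = 73 - 4*106 = 73 - 424 = -351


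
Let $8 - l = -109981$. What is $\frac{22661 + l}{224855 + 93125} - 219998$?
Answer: $- \frac{6995483139}{31798} \approx -2.2 \cdot 10^{5}$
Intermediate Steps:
$l = 109989$ ($l = 8 - -109981 = 8 + 109981 = 109989$)
$\frac{22661 + l}{224855 + 93125} - 219998 = \frac{22661 + 109989}{224855 + 93125} - 219998 = \frac{132650}{317980} - 219998 = 132650 \cdot \frac{1}{317980} - 219998 = \frac{13265}{31798} - 219998 = - \frac{6995483139}{31798}$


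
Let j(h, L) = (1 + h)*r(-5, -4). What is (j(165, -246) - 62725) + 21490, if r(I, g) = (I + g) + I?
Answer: -43559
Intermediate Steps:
r(I, g) = g + 2*I
j(h, L) = -14 - 14*h (j(h, L) = (1 + h)*(-4 + 2*(-5)) = (1 + h)*(-4 - 10) = (1 + h)*(-14) = -14 - 14*h)
(j(165, -246) - 62725) + 21490 = ((-14 - 14*165) - 62725) + 21490 = ((-14 - 2310) - 62725) + 21490 = (-2324 - 62725) + 21490 = -65049 + 21490 = -43559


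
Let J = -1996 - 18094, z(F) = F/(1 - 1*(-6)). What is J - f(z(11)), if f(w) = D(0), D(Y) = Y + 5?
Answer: -20095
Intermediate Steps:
z(F) = F/7 (z(F) = F/(1 + 6) = F/7)
D(Y) = 5 + Y
f(w) = 5 (f(w) = 5 + 0 = 5)
J = -20090
J - f(z(11)) = -20090 - 1*5 = -20090 - 5 = -20095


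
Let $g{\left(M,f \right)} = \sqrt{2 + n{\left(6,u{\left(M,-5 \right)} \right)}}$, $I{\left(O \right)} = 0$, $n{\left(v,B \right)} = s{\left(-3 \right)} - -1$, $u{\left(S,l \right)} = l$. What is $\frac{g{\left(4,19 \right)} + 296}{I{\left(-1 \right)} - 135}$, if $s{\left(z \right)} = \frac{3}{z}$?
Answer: $- \frac{296}{135} - \frac{\sqrt{2}}{135} \approx -2.2031$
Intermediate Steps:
$n{\left(v,B \right)} = 0$ ($n{\left(v,B \right)} = \frac{3}{-3} - -1 = 3 \left(- \frac{1}{3}\right) + 1 = -1 + 1 = 0$)
$g{\left(M,f \right)} = \sqrt{2}$ ($g{\left(M,f \right)} = \sqrt{2 + 0} = \sqrt{2}$)
$\frac{g{\left(4,19 \right)} + 296}{I{\left(-1 \right)} - 135} = \frac{\sqrt{2} + 296}{0 - 135} = \frac{296 + \sqrt{2}}{-135} = \left(296 + \sqrt{2}\right) \left(- \frac{1}{135}\right) = - \frac{296}{135} - \frac{\sqrt{2}}{135}$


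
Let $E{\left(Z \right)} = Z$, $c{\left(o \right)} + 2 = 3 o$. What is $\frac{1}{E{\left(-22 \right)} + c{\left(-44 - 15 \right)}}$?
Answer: $- \frac{1}{201} \approx -0.0049751$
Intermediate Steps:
$c{\left(o \right)} = -2 + 3 o$
$\frac{1}{E{\left(-22 \right)} + c{\left(-44 - 15 \right)}} = \frac{1}{-22 + \left(-2 + 3 \left(-44 - 15\right)\right)} = \frac{1}{-22 + \left(-2 + 3 \left(-59\right)\right)} = \frac{1}{-22 - 179} = \frac{1}{-201} = - \frac{1}{201}$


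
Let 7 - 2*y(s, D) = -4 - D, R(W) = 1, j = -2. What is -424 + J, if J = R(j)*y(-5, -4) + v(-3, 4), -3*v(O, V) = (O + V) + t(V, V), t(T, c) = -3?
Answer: -2519/6 ≈ -419.83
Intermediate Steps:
y(s, D) = 11/2 + D/2 (y(s, D) = 7/2 - (-4 - D)/2 = 7/2 + (2 + D/2) = 11/2 + D/2)
v(O, V) = 1 - O/3 - V/3 (v(O, V) = -((O + V) - 3)/3 = -(-3 + O + V)/3 = 1 - O/3 - V/3)
J = 25/6 (J = 1*(11/2 + (1/2)*(-4)) + (1 - 1/3*(-3) - 1/3*4) = 1*(11/2 - 2) + (1 + 1 - 4/3) = 1*(7/2) + 2/3 = 7/2 + 2/3 = 25/6 ≈ 4.1667)
-424 + J = -424 + 25/6 = -2519/6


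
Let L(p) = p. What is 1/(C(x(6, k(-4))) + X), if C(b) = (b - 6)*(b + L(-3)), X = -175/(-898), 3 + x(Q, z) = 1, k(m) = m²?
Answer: 898/36095 ≈ 0.024879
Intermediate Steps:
x(Q, z) = -2 (x(Q, z) = -3 + 1 = -2)
X = 175/898 (X = -175*(-1/898) = 175/898 ≈ 0.19488)
C(b) = (-6 + b)*(-3 + b) (C(b) = (b - 6)*(b - 3) = (-6 + b)*(-3 + b))
1/(C(x(6, k(-4))) + X) = 1/((18 + (-2)² - 9*(-2)) + 175/898) = 1/((18 + 4 + 18) + 175/898) = 1/(40 + 175/898) = 1/(36095/898) = 898/36095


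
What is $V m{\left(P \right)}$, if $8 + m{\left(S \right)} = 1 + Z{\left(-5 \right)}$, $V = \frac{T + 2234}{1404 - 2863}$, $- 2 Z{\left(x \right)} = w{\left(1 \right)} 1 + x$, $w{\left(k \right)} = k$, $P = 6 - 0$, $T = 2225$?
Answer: $\frac{22295}{1459} \approx 15.281$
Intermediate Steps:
$P = 6$ ($P = 6 + 0 = 6$)
$Z{\left(x \right)} = - \frac{1}{2} - \frac{x}{2}$ ($Z{\left(x \right)} = - \frac{1 \cdot 1 + x}{2} = - \frac{1 + x}{2} = - \frac{1}{2} - \frac{x}{2}$)
$V = - \frac{4459}{1459}$ ($V = \frac{2225 + 2234}{1404 - 2863} = \frac{4459}{-1459} = 4459 \left(- \frac{1}{1459}\right) = - \frac{4459}{1459} \approx -3.0562$)
$m{\left(S \right)} = -5$ ($m{\left(S \right)} = -8 + \left(1 - -2\right) = -8 + \left(1 + \left(- \frac{1}{2} + \frac{5}{2}\right)\right) = -8 + \left(1 + 2\right) = -8 + 3 = -5$)
$V m{\left(P \right)} = \left(- \frac{4459}{1459}\right) \left(-5\right) = \frac{22295}{1459}$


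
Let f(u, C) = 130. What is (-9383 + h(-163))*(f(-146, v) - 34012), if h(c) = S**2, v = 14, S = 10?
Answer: 314526606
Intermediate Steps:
h(c) = 100 (h(c) = 10**2 = 100)
(-9383 + h(-163))*(f(-146, v) - 34012) = (-9383 + 100)*(130 - 34012) = -9283*(-33882) = 314526606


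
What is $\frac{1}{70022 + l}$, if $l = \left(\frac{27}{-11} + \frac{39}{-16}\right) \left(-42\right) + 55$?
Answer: $\frac{88}{6184857} \approx 1.4228 \cdot 10^{-5}$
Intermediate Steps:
$l = \frac{22921}{88}$ ($l = \left(27 \left(- \frac{1}{11}\right) + 39 \left(- \frac{1}{16}\right)\right) \left(-42\right) + 55 = \left(- \frac{27}{11} - \frac{39}{16}\right) \left(-42\right) + 55 = \left(- \frac{861}{176}\right) \left(-42\right) + 55 = \frac{18081}{88} + 55 = \frac{22921}{88} \approx 260.47$)
$\frac{1}{70022 + l} = \frac{1}{70022 + \frac{22921}{88}} = \frac{1}{\frac{6184857}{88}} = \frac{88}{6184857}$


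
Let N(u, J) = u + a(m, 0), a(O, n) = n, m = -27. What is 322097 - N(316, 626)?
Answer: 321781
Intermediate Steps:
N(u, J) = u (N(u, J) = u + 0 = u)
322097 - N(316, 626) = 322097 - 1*316 = 322097 - 316 = 321781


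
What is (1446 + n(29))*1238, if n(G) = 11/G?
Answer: 51927910/29 ≈ 1.7906e+6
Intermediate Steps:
(1446 + n(29))*1238 = (1446 + 11/29)*1238 = (41945/29)*1238 = 51927910/29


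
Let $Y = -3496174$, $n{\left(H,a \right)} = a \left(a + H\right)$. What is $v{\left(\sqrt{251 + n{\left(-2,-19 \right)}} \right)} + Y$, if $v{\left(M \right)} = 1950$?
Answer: $-3494224$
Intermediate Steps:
$n{\left(H,a \right)} = a \left(H + a\right)$
$v{\left(\sqrt{251 + n{\left(-2,-19 \right)}} \right)} + Y = 1950 - 3496174 = -3494224$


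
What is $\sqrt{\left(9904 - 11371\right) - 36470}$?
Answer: $i \sqrt{37937} \approx 194.77 i$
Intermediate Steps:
$\sqrt{\left(9904 - 11371\right) - 36470} = \sqrt{-1467 - 36470} = \sqrt{-37937} = i \sqrt{37937}$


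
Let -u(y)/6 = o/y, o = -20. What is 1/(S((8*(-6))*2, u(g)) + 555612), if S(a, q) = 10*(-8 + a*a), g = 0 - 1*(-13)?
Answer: 1/647692 ≈ 1.5439e-6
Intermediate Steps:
g = 13 (g = 0 + 13 = 13)
u(y) = 120/y (u(y) = -(-120)/y = 120/y)
S(a, q) = -80 + 10*a² (S(a, q) = 10*(-8 + a²) = -80 + 10*a²)
1/(S((8*(-6))*2, u(g)) + 555612) = 1/((-80 + 10*((8*(-6))*2)²) + 555612) = 1/((-80 + 10*(-48*2)²) + 555612) = 1/((-80 + 10*(-96)²) + 555612) = 1/((-80 + 10*9216) + 555612) = 1/((-80 + 92160) + 555612) = 1/(92080 + 555612) = 1/647692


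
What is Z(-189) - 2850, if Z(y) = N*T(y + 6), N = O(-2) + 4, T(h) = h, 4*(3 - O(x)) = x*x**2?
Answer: -4497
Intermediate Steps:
O(x) = 3 - x**3/4 (O(x) = 3 - x*x**2/4 = 3 - x**3/4)
N = 9 (N = (3 - 1/4*(-2)**3) + 4 = (3 - 1/4*(-8)) + 4 = (3 + 2) + 4 = 5 + 4 = 9)
Z(y) = 54 + 9*y (Z(y) = 9*(y + 6) = 9*(6 + y) = 54 + 9*y)
Z(-189) - 2850 = (54 + 9*(-189)) - 2850 = (54 - 1701) - 2850 = -1647 - 2850 = -4497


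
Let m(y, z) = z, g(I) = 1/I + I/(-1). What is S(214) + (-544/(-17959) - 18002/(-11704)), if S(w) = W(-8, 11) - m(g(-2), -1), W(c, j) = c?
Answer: -570840029/105096068 ≈ -5.4316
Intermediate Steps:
g(I) = 1/I - I (g(I) = 1/I + I*(-1) = 1/I - I)
S(w) = -7 (S(w) = -8 - 1*(-1) = -8 + 1 = -7)
S(214) + (-544/(-17959) - 18002/(-11704)) = -7 + (-544/(-17959) - 18002/(-11704)) = -7 + (-544*(-1/17959) - 18002*(-1/11704)) = -7 + (544/17959 + 9001/5852) = -7 + 164832447/105096068 = -570840029/105096068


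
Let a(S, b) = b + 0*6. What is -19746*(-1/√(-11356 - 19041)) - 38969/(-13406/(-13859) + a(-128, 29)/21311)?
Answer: -11509460987381/286097177 - 19746*I*√30397/30397 ≈ -40229.0 - 113.26*I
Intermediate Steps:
a(S, b) = b (a(S, b) = b + 0 = b)
-19746*(-1/√(-11356 - 19041)) - 38969/(-13406/(-13859) + a(-128, 29)/21311) = -19746*(-1/√(-11356 - 19041)) - 38969/(-13406/(-13859) + 29/21311) = -19746*I*√30397/30397 - 38969/(-13406*(-1/13859) + 29*(1/21311)) = -19746*I*√30397/30397 - 38969/(13406/13859 + 29/21311) = -19746*I*√30397/30397 - 38969/286097177/295349149 = -19746*I*√30397/30397 - 38969*295349149/286097177 = -19746*I*√30397/30397 - 11509460987381/286097177 = -11509460987381/286097177 - 19746*I*√30397/30397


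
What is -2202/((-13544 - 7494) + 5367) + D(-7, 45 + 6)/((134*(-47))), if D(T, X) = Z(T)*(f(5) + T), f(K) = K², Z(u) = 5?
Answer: 6228903/49347979 ≈ 0.12622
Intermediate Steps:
D(T, X) = 125 + 5*T (D(T, X) = 5*(5² + T) = 5*(25 + T) = 125 + 5*T)
-2202/((-13544 - 7494) + 5367) + D(-7, 45 + 6)/((134*(-47))) = -2202/((-13544 - 7494) + 5367) + (125 + 5*(-7))/((134*(-47))) = -2202/(-21038 + 5367) + (125 - 35)/(-6298) = -2202/(-15671) + 90*(-1/6298) = -2202*(-1/15671) - 45/3149 = 2202/15671 - 45/3149 = 6228903/49347979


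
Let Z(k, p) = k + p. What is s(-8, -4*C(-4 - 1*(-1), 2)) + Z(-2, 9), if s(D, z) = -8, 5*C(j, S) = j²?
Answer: -1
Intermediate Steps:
C(j, S) = j²/5
s(-8, -4*C(-4 - 1*(-1), 2)) + Z(-2, 9) = -8 + (-2 + 9) = -8 + 7 = -1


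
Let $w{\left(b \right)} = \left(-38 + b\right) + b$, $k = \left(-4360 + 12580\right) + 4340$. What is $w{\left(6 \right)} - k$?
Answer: $-12586$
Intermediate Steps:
$k = 12560$ ($k = 8220 + 4340 = 12560$)
$w{\left(b \right)} = -38 + 2 b$
$w{\left(6 \right)} - k = \left(-38 + 2 \cdot 6\right) - 12560 = \left(-38 + 12\right) - 12560 = -26 - 12560 = -12586$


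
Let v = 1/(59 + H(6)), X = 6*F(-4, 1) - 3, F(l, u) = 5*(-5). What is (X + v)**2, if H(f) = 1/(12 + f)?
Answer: 26445589641/1129969 ≈ 23404.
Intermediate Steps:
F(l, u) = -25
X = -153 (X = 6*(-25) - 3 = -150 - 3 = -153)
v = 18/1063 (v = 1/(59 + 1/(12 + 6)) = 1/(59 + 1/18) = 1/(1063/18) = 18/1063 ≈ 0.016933)
(X + v)**2 = (-153 + 18/1063)**2 = (-162621/1063)**2 = 26445589641/1129969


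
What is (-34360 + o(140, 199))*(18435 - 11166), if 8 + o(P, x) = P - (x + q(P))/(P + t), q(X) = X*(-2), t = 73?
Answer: -17664840309/71 ≈ -2.4880e+8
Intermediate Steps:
q(X) = -2*X
o(P, x) = -8 + P - (x - 2*P)/(73 + P) (o(P, x) = -8 + (P - (x - 2*P)/(P + 73)) = -8 + (P - (x - 2*P)/(73 + P)) = -8 + P - (x - 2*P)/(73 + P))
(-34360 + o(140, 199))*(18435 - 11166) = (-34360 + (-584 + 140² - 1*199 + 67*140)/(73 + 140))*(18435 - 11166) = (-34360 + (-584 + 19600 - 199 + 9380)/213)*7269 = (-34360 + (1/213)*28197)*7269 = (-34360 + 9399/71)*7269 = -2430161/71*7269 = -17664840309/71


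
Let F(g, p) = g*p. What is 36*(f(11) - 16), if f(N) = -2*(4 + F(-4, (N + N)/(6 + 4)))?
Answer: -1152/5 ≈ -230.40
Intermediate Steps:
f(N) = -8 + 8*N/5 (f(N) = -2*(4 - 4*(N + N)/(6 + 4)) = -2*(4 - 4*2*N/10) = -2*(4 - 4*N/5) = -8 + 8*N/5)
36*(f(11) - 16) = 36*((-8 + (8/5)*11) - 16) = 36*((-8 + 88/5) - 16) = 36*(48/5 - 16) = 36*(-32/5) = -1152/5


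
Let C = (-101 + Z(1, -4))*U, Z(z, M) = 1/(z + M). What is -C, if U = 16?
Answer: 4864/3 ≈ 1621.3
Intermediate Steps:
Z(z, M) = 1/(M + z)
C = -4864/3 (C = (-101 + 1/(-4 + 1))*16 = (-101 + 1/(-3))*16 = (-101 - ⅓)*16 = -304/3*16 = -4864/3 ≈ -1621.3)
-C = -1*(-4864/3) = 4864/3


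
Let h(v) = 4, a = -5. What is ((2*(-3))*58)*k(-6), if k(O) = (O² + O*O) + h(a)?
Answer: -26448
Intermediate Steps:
k(O) = 4 + 2*O² (k(O) = (O² + O*O) + 4 = (O² + O²) + 4 = 2*O² + 4 = 4 + 2*O²)
((2*(-3))*58)*k(-6) = ((2*(-3))*58)*(4 + 2*(-6)²) = (-6*58)*(4 + 2*36) = -348*(4 + 72) = -348*76 = -26448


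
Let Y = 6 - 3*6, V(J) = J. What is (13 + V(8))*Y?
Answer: -252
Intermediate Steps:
Y = -12 (Y = 6 - 18 = -12)
(13 + V(8))*Y = (13 + 8)*(-12) = 21*(-12) = -252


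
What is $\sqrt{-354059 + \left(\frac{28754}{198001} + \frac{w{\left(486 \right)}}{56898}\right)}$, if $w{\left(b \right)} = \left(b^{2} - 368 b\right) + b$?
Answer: $\frac{6 i \sqrt{3852613762550464333017}}{625881161} \approx 595.03 i$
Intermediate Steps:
$w{\left(b \right)} = b^{2} - 367 b$
$\sqrt{-354059 + \left(\frac{28754}{198001} + \frac{w{\left(486 \right)}}{56898}\right)} = \sqrt{-354059 + \left(\frac{28754}{198001} + \frac{486 \left(-367 + 486\right)}{56898}\right)} = \sqrt{-354059 + \left(28754 \cdot \frac{1}{198001} + 486 \cdot 119 \cdot \frac{1}{56898}\right)} = \sqrt{-354059 + \left(\frac{28754}{198001} + 57834 \cdot \frac{1}{56898}\right)} = \sqrt{-354059 + \left(\frac{28754}{198001} + \frac{3213}{3161}\right)} = \sqrt{-354059 + \frac{727068607}{625881161}} = \sqrt{- \frac{221598130913892}{625881161}} = \frac{6 i \sqrt{3852613762550464333017}}{625881161}$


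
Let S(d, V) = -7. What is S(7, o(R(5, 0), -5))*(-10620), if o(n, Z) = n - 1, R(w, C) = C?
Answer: 74340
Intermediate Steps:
o(n, Z) = -1 + n
S(7, o(R(5, 0), -5))*(-10620) = -7*(-10620) = 74340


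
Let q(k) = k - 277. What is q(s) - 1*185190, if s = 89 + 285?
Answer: -185093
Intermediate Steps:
s = 374
q(k) = -277 + k
q(s) - 1*185190 = (-277 + 374) - 1*185190 = 97 - 185190 = -185093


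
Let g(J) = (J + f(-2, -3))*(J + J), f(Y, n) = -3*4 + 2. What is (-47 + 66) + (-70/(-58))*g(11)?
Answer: 1321/29 ≈ 45.552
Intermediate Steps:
f(Y, n) = -10 (f(Y, n) = -12 + 2 = -10)
g(J) = 2*J*(-10 + J) (g(J) = (J - 10)*(J + J) = (-10 + J)*(2*J) = 2*J*(-10 + J))
(-47 + 66) + (-70/(-58))*g(11) = (-47 + 66) + (-70/(-58))*(2*11*(-10 + 11)) = 19 + (-70*(-1/58))*(2*11*1) = 19 + (35/29)*22 = 19 + 770/29 = 1321/29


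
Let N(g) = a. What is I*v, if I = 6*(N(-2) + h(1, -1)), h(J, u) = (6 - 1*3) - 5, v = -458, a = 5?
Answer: -8244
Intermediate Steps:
h(J, u) = -2 (h(J, u) = (6 - 3) - 5 = 3 - 5 = -2)
N(g) = 5
I = 18 (I = 6*(5 - 2) = 6*3 = 18)
I*v = 18*(-458) = -8244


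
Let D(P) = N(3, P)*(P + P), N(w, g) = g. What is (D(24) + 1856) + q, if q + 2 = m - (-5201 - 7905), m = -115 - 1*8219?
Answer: 7778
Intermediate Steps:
m = -8334 (m = -115 - 8219 = -8334)
q = 4770 (q = -2 + (-8334 - (-5201 - 7905)) = -2 + (-8334 - 1*(-13106)) = -2 + (-8334 + 13106) = -2 + 4772 = 4770)
D(P) = 2*P² (D(P) = P*(P + P) = P*(2*P) = 2*P²)
(D(24) + 1856) + q = (2*24² + 1856) + 4770 = (2*576 + 1856) + 4770 = (1152 + 1856) + 4770 = 3008 + 4770 = 7778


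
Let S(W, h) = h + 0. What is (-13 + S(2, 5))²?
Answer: 64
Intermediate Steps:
S(W, h) = h
(-13 + S(2, 5))² = (-13 + 5)² = (-8)² = 64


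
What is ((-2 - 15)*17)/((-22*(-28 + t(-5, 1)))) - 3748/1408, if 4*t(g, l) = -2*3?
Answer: -64531/20768 ≈ -3.1072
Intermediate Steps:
t(g, l) = -3/2 (t(g, l) = (-2*3)/4 = (¼)*(-6) = -3/2)
((-2 - 15)*17)/((-22*(-28 + t(-5, 1)))) - 3748/1408 = ((-2 - 15)*17)/((-22*(-28 - 3/2))) - 3748/1408 = (-17*17)/((-22*(-59/2))) - 3748*1/1408 = -289/649 - 937/352 = -64531/20768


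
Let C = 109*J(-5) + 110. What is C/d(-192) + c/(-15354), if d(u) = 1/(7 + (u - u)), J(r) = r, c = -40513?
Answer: -46712417/15354 ≈ -3042.4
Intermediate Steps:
C = -435 (C = 109*(-5) + 110 = -545 + 110 = -435)
d(u) = ⅐ (d(u) = 1/(7 + 0) = 1/7 = ⅐)
C/d(-192) + c/(-15354) = -435/⅐ - 40513/(-15354) = -435*7 - 40513*(-1/15354) = -3045 + 40513/15354 = -46712417/15354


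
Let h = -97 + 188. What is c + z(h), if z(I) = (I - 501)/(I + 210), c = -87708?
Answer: -26400518/301 ≈ -87709.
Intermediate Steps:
h = 91
z(I) = (-501 + I)/(210 + I)
c + z(h) = -87708 + (-501 + 91)/(210 + 91) = -87708 - 410/301 = -26400518/301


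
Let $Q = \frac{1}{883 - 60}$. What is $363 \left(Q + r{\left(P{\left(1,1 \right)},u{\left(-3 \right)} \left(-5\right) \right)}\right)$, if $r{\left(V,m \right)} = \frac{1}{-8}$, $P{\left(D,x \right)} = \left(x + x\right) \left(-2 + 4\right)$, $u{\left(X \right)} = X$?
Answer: $- \frac{295845}{6584} \approx -44.934$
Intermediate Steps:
$P{\left(D,x \right)} = 4 x$ ($P{\left(D,x \right)} = 2 x 2 = 4 x$)
$Q = \frac{1}{823} \approx 0.0012151$
$r{\left(V,m \right)} = - \frac{1}{8}$
$363 \left(Q + r{\left(P{\left(1,1 \right)},u{\left(-3 \right)} \left(-5\right) \right)}\right) = 363 \left(\frac{1}{823} - \frac{1}{8}\right) = 363 \left(- \frac{815}{6584}\right) = - \frac{295845}{6584}$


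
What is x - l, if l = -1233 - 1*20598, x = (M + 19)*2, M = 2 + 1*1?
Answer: 21875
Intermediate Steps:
M = 3 (M = 2 + 1 = 3)
x = 44 (x = (3 + 19)*2 = 22*2 = 44)
l = -21831 (l = -1233 - 20598 = -21831)
x - l = 44 - 1*(-21831) = 44 + 21831 = 21875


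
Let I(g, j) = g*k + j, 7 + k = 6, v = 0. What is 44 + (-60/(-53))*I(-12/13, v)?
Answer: 31036/689 ≈ 45.045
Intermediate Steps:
k = -1 (k = -7 + 6 = -1)
I(g, j) = j - g (I(g, j) = g*(-1) + j = -g + j = j - g)
44 + (-60/(-53))*I(-12/13, v) = 44 + (-60/(-53))*(0 - (-12)/13) = 44 + (-60*(-1/53))*(0 - (-12)/13) = 44 + 60*(0 - 1*(-12/13))/53 = 44 + 60*(0 + 12/13)/53 = 44 + (60/53)*(12/13) = 44 + 720/689 = 31036/689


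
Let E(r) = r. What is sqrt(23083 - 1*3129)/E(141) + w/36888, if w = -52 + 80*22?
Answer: 427/9222 + sqrt(19954)/141 ≈ 1.0481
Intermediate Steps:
w = 1708 (w = -52 + 1760 = 1708)
sqrt(23083 - 1*3129)/E(141) + w/36888 = sqrt(23083 - 1*3129)/141 + 1708/36888 = sqrt(23083 - 3129)*(1/141) + 1708*(1/36888) = sqrt(19954)*(1/141) + 427/9222 = sqrt(19954)/141 + 427/9222 = 427/9222 + sqrt(19954)/141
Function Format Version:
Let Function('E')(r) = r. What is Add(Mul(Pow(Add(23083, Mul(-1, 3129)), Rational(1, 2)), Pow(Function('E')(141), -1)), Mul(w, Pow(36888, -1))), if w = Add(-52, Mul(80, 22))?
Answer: Add(Rational(427, 9222), Mul(Rational(1, 141), Pow(19954, Rational(1, 2)))) ≈ 1.0481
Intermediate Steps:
w = 1708 (w = Add(-52, 1760) = 1708)
Add(Mul(Pow(Add(23083, Mul(-1, 3129)), Rational(1, 2)), Pow(Function('E')(141), -1)), Mul(w, Pow(36888, -1))) = Add(Mul(Pow(Add(23083, Mul(-1, 3129)), Rational(1, 2)), Pow(141, -1)), Mul(1708, Pow(36888, -1))) = Add(Mul(Pow(Add(23083, -3129), Rational(1, 2)), Rational(1, 141)), Mul(1708, Rational(1, 36888))) = Add(Mul(Pow(19954, Rational(1, 2)), Rational(1, 141)), Rational(427, 9222)) = Add(Mul(Rational(1, 141), Pow(19954, Rational(1, 2))), Rational(427, 9222)) = Add(Rational(427, 9222), Mul(Rational(1, 141), Pow(19954, Rational(1, 2))))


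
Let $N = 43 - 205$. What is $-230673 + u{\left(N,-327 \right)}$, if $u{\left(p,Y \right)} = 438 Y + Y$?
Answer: $-374226$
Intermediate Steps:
$N = -162$
$u{\left(p,Y \right)} = 439 Y$
$-230673 + u{\left(N,-327 \right)} = -230673 + 439 \left(-327\right) = -230673 - 143553 = -374226$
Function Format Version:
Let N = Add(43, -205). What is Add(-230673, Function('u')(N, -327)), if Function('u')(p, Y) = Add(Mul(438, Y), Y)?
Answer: -374226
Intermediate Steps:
N = -162
Function('u')(p, Y) = Mul(439, Y)
Add(-230673, Function('u')(N, -327)) = Add(-230673, Mul(439, -327)) = Add(-230673, -143553) = -374226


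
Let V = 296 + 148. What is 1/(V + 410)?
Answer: 1/854 ≈ 0.0011710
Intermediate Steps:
V = 444
1/(V + 410) = 1/(444 + 410) = 1/854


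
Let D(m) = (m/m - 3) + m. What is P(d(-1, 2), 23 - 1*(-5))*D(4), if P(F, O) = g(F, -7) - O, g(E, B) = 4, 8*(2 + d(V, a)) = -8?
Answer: -48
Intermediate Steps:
d(V, a) = -3 (d(V, a) = -2 + (⅛)*(-8) = -2 - 1 = -3)
D(m) = -2 + m (D(m) = (1 - 3) + m = -2 + m)
P(F, O) = 4 - O
P(d(-1, 2), 23 - 1*(-5))*D(4) = (4 - (23 - 1*(-5)))*(-2 + 4) = (4 - (23 + 5))*2 = (4 - 1*28)*2 = (4 - 28)*2 = -24*2 = -48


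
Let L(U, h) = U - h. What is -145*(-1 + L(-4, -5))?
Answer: 0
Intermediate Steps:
-145*(-1 + L(-4, -5)) = -145*(-1 + (-4 - 1*(-5))) = -145*(-1 + (-4 + 5)) = -145*(-1 + 1) = -145*0 = 0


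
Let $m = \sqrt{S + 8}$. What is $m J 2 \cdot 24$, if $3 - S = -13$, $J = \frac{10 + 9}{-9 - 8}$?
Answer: $- \frac{1824 \sqrt{6}}{17} \approx -262.82$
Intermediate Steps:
$J = - \frac{19}{17}$ ($J = \frac{19}{-17} = 19 \left(- \frac{1}{17}\right) = - \frac{19}{17} \approx -1.1176$)
$S = 16$ ($S = 3 - -13 = 3 + 13 = 16$)
$m = 2 \sqrt{6}$ ($m = \sqrt{16 + 8} = \sqrt{24} = 2 \sqrt{6} \approx 4.899$)
$m J 2 \cdot 24 = 2 \sqrt{6} \left(\left(- \frac{19}{17}\right) 2\right) 24 = 2 \sqrt{6} \left(- \frac{38}{17}\right) 24 = - \frac{76 \sqrt{6}}{17} \cdot 24 = - \frac{1824 \sqrt{6}}{17}$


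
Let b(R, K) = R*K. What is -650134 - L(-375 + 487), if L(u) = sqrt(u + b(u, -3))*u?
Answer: -650134 - 448*I*sqrt(14) ≈ -6.5013e+5 - 1676.3*I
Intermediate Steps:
b(R, K) = K*R
L(u) = u*sqrt(2)*sqrt(-u) (L(u) = sqrt(u - 3*u)*u = sqrt(-2*u)*u = (sqrt(2)*sqrt(-u))*u = u*sqrt(2)*sqrt(-u))
-650134 - L(-375 + 487) = -650134 - (-1)*sqrt(2)*(-(-375 + 487))**(3/2) = -650134 - (-1)*sqrt(2)*(-1*112)**(3/2) = -650134 - (-1)*sqrt(2)*(-112)**(3/2) = -650134 - (-1)*sqrt(2)*(-448*I*sqrt(7)) = -650134 - 448*I*sqrt(14)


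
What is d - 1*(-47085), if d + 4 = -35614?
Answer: 11467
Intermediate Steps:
d = -35618 (d = -4 - 35614 = -35618)
d - 1*(-47085) = -35618 - 1*(-47085) = -35618 + 47085 = 11467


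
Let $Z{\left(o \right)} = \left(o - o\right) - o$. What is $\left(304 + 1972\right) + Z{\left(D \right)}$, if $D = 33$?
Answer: $2243$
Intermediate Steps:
$Z{\left(o \right)} = - o$ ($Z{\left(o \right)} = 0 - o = - o$)
$\left(304 + 1972\right) + Z{\left(D \right)} = \left(304 + 1972\right) - 33 = 2276 - 33 = 2243$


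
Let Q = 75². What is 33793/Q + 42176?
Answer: 237273793/5625 ≈ 42182.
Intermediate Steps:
Q = 5625
33793/Q + 42176 = 33793/5625 + 42176 = 237273793/5625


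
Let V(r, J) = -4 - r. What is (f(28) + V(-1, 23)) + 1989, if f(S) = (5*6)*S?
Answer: 2826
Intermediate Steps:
f(S) = 30*S
(f(28) + V(-1, 23)) + 1989 = (30*28 + (-4 - 1*(-1))) + 1989 = (840 + (-4 + 1)) + 1989 = (840 - 3) + 1989 = 837 + 1989 = 2826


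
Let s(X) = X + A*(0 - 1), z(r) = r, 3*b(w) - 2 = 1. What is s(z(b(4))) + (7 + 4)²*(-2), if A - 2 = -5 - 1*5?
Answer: -233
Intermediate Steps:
b(w) = 1 (b(w) = ⅔ + (⅓)*1 = ⅔ + ⅓ = 1)
A = -8 (A = 2 + (-5 - 1*5) = 2 + (-5 - 5) = 2 - 10 = -8)
s(X) = 8 + X (s(X) = X - 8*(0 - 1) = X - 8*(-1) = X + 8 = 8 + X)
s(z(b(4))) + (7 + 4)²*(-2) = (8 + 1) + (7 + 4)²*(-2) = 9 + 11²*(-2) = 9 + 121*(-2) = 9 - 242 = -233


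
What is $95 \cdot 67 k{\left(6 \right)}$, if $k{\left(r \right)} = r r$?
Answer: $229140$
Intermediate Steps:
$k{\left(r \right)} = r^{2}$
$95 \cdot 67 k{\left(6 \right)} = 95 \cdot 67 \cdot 6^{2} = 6365 \cdot 36 = 229140$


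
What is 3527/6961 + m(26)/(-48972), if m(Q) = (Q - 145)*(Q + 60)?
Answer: 17425937/24349578 ≈ 0.71566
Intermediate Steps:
m(Q) = (-145 + Q)*(60 + Q)
3527/6961 + m(26)/(-48972) = 3527/6961 + (-8700 + 26**2 - 85*26)/(-48972) = 3527*(1/6961) + (-8700 + 676 - 2210)*(-1/48972) = 3527/6961 - 10234*(-1/48972) = 3527/6961 + 731/3498 = 17425937/24349578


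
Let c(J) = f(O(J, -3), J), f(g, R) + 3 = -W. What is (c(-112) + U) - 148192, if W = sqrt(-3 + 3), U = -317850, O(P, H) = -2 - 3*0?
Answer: -466045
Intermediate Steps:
O(P, H) = -2 (O(P, H) = -2 + 0 = -2)
W = 0 (W = sqrt(0) = 0)
f(g, R) = -3 (f(g, R) = -3 - 1*0 = -3 + 0 = -3)
c(J) = -3
(c(-112) + U) - 148192 = (-3 - 317850) - 148192 = -317853 - 148192 = -466045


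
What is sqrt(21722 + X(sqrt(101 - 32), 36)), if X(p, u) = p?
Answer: sqrt(21722 + sqrt(69)) ≈ 147.41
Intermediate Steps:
sqrt(21722 + X(sqrt(101 - 32), 36)) = sqrt(21722 + sqrt(101 - 32)) = sqrt(21722 + sqrt(69))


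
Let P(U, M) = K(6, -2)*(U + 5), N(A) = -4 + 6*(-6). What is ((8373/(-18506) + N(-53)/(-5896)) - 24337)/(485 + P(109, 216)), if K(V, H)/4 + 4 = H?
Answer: 331936523085/30701213422 ≈ 10.812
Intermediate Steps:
N(A) = -40 (N(A) = -4 - 36 = -40)
K(V, H) = -16 + 4*H
P(U, M) = -120 - 24*U (P(U, M) = (-16 + 4*(-2))*(U + 5) = (-16 - 8)*(5 + U) = -24*(5 + U) = -120 - 24*U)
((8373/(-18506) + N(-53)/(-5896)) - 24337)/(485 + P(109, 216)) = ((8373/(-18506) - 40/(-5896)) - 24337)/(485 + (-120 - 24*109)) = ((8373*(-1/18506) - 40*(-1/5896)) - 24337)/(485 + (-120 - 2616)) = ((-8373/18506 + 5/737) - 24337)/(485 - 2736) = (-6078371/13638922 - 24337)/(-2251) = -331936523085/13638922*(-1/2251) = 331936523085/30701213422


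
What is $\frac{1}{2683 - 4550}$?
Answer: $- \frac{1}{1867} \approx -0.00053562$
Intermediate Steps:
$\frac{1}{2683 - 4550} = \frac{1}{-1867} = - \frac{1}{1867}$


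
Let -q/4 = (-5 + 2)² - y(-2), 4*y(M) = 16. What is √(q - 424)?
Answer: 2*I*√111 ≈ 21.071*I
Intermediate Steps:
y(M) = 4 (y(M) = (¼)*16 = 4)
q = -20 (q = -4*((-5 + 2)² - 1*4) = -4*((-3)² - 4) = -4*(9 - 4) = -4*5 = -20)
√(q - 424) = √(-20 - 424) = √(-444) = 2*I*√111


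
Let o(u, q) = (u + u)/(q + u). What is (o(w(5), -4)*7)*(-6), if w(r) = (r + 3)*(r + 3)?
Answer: -448/5 ≈ -89.600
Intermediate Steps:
w(r) = (3 + r)² (w(r) = (3 + r)*(3 + r) = (3 + r)²)
o(u, q) = 2*u/(q + u) (o(u, q) = (2*u)/(q + u) = 2*u/(q + u))
(o(w(5), -4)*7)*(-6) = ((2*(3 + 5)²/(-4 + (3 + 5)²))*7)*(-6) = ((2*8²/(-4 + 8²))*7)*(-6) = ((2*64/(-4 + 64))*7)*(-6) = ((2*64/60)*7)*(-6) = ((2*64*(1/60))*7)*(-6) = ((32/15)*7)*(-6) = (224/15)*(-6) = -448/5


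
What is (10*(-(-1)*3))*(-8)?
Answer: -240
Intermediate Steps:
(10*(-(-1)*3))*(-8) = (10*(-1*(-3)))*(-8) = (10*3)*(-8) = 30*(-8) = -240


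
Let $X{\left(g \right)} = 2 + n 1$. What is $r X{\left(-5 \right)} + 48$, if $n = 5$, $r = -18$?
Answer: $-78$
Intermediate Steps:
$X{\left(g \right)} = 7$ ($X{\left(g \right)} = 2 + 5 \cdot 1 = 2 + 5 = 7$)
$r X{\left(-5 \right)} + 48 = \left(-18\right) 7 + 48 = -126 + 48 = -78$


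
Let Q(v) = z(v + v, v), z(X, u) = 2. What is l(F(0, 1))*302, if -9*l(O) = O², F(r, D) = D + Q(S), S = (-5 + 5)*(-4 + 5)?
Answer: -302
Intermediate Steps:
S = 0 (S = 0*1 = 0)
Q(v) = 2
F(r, D) = 2 + D (F(r, D) = D + 2 = 2 + D)
l(O) = -O²/9
l(F(0, 1))*302 = -(2 + 1)²/9*302 = -⅑*3²*302 = -⅑*9*302 = -1*302 = -302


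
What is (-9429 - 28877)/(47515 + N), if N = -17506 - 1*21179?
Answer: -19153/4415 ≈ -4.3382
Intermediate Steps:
N = -38685 (N = -17506 - 21179 = -38685)
(-9429 - 28877)/(47515 + N) = (-9429 - 28877)/(47515 - 38685) = -38306/8830 = -38306*1/8830 = -19153/4415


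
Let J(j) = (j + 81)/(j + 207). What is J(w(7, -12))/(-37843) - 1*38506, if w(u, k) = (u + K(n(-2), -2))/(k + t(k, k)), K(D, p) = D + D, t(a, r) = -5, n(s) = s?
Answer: -853908979217/22175998 ≈ -38506.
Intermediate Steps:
K(D, p) = 2*D
w(u, k) = (-4 + u)/(-5 + k) (w(u, k) = (u + 2*(-2))/(k - 5) = (u - 4)/(-5 + k) = (-4 + u)/(-5 + k))
J(j) = (81 + j)/(207 + j)
J(w(7, -12))/(-37843) - 1*38506 = ((81 + (-4 + 7)/(-5 - 12))/(207 + (-4 + 7)/(-5 - 12)))/(-37843) - 1*38506 = ((81 + 3/(-17))/(207 + 3/(-17)))*(-1/37843) - 38506 = ((81 - 1/17*3)/(207 - 1/17*3))*(-1/37843) - 38506 = ((81 - 3/17)/(207 - 3/17))*(-1/37843) - 38506 = ((1374/17)/(3516/17))*(-1/37843) - 38506 = ((17/3516)*(1374/17))*(-1/37843) - 38506 = (229/586)*(-1/37843) - 38506 = -229/22175998 - 38506 = -853908979217/22175998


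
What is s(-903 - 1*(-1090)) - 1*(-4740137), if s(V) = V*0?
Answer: 4740137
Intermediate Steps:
s(V) = 0
s(-903 - 1*(-1090)) - 1*(-4740137) = 0 - 1*(-4740137) = 0 + 4740137 = 4740137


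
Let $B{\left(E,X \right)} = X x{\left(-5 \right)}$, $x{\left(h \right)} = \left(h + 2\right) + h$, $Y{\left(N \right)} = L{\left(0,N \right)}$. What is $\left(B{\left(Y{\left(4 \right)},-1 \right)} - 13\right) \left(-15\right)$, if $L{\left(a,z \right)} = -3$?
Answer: $75$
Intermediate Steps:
$Y{\left(N \right)} = -3$
$x{\left(h \right)} = 2 + 2 h$ ($x{\left(h \right)} = \left(2 + h\right) + h = 2 + 2 h$)
$B{\left(E,X \right)} = - 8 X$ ($B{\left(E,X \right)} = X \left(2 + 2 \left(-5\right)\right) = X \left(2 - 10\right) = X \left(-8\right) = - 8 X$)
$\left(B{\left(Y{\left(4 \right)},-1 \right)} - 13\right) \left(-15\right) = \left(\left(-8\right) \left(-1\right) - 13\right) \left(-15\right) = \left(8 - 13\right) \left(-15\right) = \left(-5\right) \left(-15\right) = 75$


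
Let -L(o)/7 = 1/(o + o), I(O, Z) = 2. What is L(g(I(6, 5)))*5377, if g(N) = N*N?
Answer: -37639/8 ≈ -4704.9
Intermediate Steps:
g(N) = N²
L(o) = -7/(2*o) (L(o) = -7/(o + o) = -7*1/(2*o) = -7/(2*o))
L(g(I(6, 5)))*5377 = -7/(2*(2²))*5377 = -7/2/4*5377 = -7/2*¼*5377 = -7/8*5377 = -37639/8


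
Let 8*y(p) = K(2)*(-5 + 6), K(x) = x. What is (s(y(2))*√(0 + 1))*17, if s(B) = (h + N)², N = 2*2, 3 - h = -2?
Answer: 1377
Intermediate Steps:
h = 5 (h = 3 - 1*(-2) = 3 + 2 = 5)
y(p) = ¼ (y(p) = (2*(-5 + 6))/8 = (2*1)/8 = (⅛)*2 = ¼)
N = 4
s(B) = 81 (s(B) = (5 + 4)² = 9² = 81)
(s(y(2))*√(0 + 1))*17 = (81*√(0 + 1))*17 = (81*√1)*17 = (81*1)*17 = 81*17 = 1377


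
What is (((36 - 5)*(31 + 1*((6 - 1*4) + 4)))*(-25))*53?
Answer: -1519775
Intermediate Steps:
(((36 - 5)*(31 + 1*((6 - 1*4) + 4)))*(-25))*53 = ((31*(31 + 1*((6 - 4) + 4)))*(-25))*53 = ((31*(31 + 1*(2 + 4)))*(-25))*53 = ((31*(31 + 1*6))*(-25))*53 = ((31*(31 + 6))*(-25))*53 = ((31*37)*(-25))*53 = (1147*(-25))*53 = -28675*53 = -1519775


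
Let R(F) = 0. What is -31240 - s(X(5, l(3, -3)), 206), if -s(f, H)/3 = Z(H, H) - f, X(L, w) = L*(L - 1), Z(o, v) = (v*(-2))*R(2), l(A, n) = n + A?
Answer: -31300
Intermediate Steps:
l(A, n) = A + n
Z(o, v) = 0 (Z(o, v) = (v*(-2))*0 = -2*v*0 = 0)
X(L, w) = L*(-1 + L)
s(f, H) = 3*f (s(f, H) = -3*(0 - f) = -(-3)*f = 3*f)
-31240 - s(X(5, l(3, -3)), 206) = -31240 - 3*5*(-1 + 5) = -31240 - 3*5*4 = -31240 - 3*20 = -31240 - 1*60 = -31240 - 60 = -31300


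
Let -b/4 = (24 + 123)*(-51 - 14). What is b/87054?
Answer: 6370/14509 ≈ 0.43904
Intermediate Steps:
b = 38220 (b = -4*(24 + 123)*(-51 - 14) = -588*(-51 - 1*14) = -588*(-51 - 14) = -588*(-65) = -4*(-9555) = 38220)
b/87054 = 38220/87054 = 38220*(1/87054) = 6370/14509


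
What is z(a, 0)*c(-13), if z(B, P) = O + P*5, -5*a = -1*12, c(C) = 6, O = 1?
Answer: 6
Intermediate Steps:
a = 12/5 (a = -(-1)*12/5 = -1/5*(-12) = 12/5 ≈ 2.4000)
z(B, P) = 1 + 5*P (z(B, P) = 1 + P*5 = 1 + 5*P)
z(a, 0)*c(-13) = (1 + 5*0)*6 = (1 + 0)*6 = 1*6 = 6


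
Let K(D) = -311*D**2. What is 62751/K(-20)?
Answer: -62751/124400 ≈ -0.50443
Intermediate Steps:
62751/K(-20) = 62751/((-311*(-20)**2)) = 62751/((-311*400)) = 62751/(-124400) = 62751*(-1/124400) = -62751/124400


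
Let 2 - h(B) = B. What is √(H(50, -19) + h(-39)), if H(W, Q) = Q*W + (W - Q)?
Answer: 2*I*√210 ≈ 28.983*I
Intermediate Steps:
h(B) = 2 - B
H(W, Q) = W - Q + Q*W
√(H(50, -19) + h(-39)) = √((50 - 1*(-19) - 19*50) + (2 - 1*(-39))) = √((50 + 19 - 950) + (2 + 39)) = √(-881 + 41) = √(-840) = 2*I*√210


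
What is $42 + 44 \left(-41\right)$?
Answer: $-1762$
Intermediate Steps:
$42 + 44 \left(-41\right) = 42 - 1804 = -1762$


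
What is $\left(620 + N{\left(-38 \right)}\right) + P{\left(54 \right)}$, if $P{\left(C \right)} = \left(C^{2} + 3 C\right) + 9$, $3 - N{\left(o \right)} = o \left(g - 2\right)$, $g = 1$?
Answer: $3672$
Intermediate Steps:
$N{\left(o \right)} = 3 + o$ ($N{\left(o \right)} = 3 - o \left(1 - 2\right) = 3 - o \left(-1\right) = 3 - - o = 3 + o$)
$P{\left(C \right)} = 9 + C^{2} + 3 C$
$\left(620 + N{\left(-38 \right)}\right) + P{\left(54 \right)} = \left(620 + \left(3 - 38\right)\right) + \left(9 + 54^{2} + 3 \cdot 54\right) = \left(620 - 35\right) + \left(9 + 2916 + 162\right) = 585 + 3087 = 3672$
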